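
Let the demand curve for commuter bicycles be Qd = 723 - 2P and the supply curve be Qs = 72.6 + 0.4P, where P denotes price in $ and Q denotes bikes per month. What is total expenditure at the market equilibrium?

Equating demand and supply, 723 - 2P = 72.6 + 0.4P gives 2.4P = 650.4, so P* = 271.
Then Q* = 723 - 2(271) = 181.
Total expenditure = P* × Q* = 271 × 181 = 49051.

Total expenditure = 49051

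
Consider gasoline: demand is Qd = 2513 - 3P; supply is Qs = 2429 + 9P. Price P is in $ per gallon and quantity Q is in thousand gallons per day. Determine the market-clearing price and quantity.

The market clears where 2513 - 3P = 2429 + 9P. Rearranging, 12P = 84, hence P* = 7.
From the demand curve, Q* = 2513 - 3(7) = 2492.

P* = 7, Q* = 2492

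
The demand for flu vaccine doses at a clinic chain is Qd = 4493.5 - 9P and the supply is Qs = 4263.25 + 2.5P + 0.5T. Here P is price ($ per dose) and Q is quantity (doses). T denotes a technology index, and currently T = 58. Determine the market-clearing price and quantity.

P* = 17.5, Q* = 4336

With T = 58, supply is Qs = 4292.25 + 2.5P.
The market clears where 4493.5 - 9P = 4292.25 + 2.5P. Rearranging, 11.5P = 201.25, hence P* = 17.5.
Substitute back: Q* = 4493.5 - 9(17.5) = 4336.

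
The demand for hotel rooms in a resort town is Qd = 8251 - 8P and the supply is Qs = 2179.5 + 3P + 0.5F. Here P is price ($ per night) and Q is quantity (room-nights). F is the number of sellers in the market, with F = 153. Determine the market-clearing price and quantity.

With F = 153, supply is Qs = 2256 + 3P.
Equating demand and supply, 8251 - 8P = 2256 + 3P gives 11P = 5995, so P* = 545.
Then Q* = 8251 - 8(545) = 3891.

P* = 545, Q* = 3891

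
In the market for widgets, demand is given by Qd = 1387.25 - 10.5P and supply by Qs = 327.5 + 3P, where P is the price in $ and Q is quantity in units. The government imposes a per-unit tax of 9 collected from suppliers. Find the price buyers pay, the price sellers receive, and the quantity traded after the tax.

Suppliers keep P_s = P_b - 9 per unit, so supply in terms of the buyer price is Qs = 300.5 + 3P_b.
Equate demand and the shifted supply: 1387.25 - 10.5P_b = 300.5 + 3P_b, giving 13.5P_b = 1086.75, so P_b = 80.5.
Then P_s = 80.5 - 9 = 71.5 and Q = 1387.25 - 10.5(80.5) = 542.

P_b = 80.5, P_s = 71.5, Q = 542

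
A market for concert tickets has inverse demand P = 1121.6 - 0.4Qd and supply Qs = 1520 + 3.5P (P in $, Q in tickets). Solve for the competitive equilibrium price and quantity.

Inverting to quantity form: Qd = 2804 - 2.5P.
Equating demand and supply, 2804 - 2.5P = 1520 + 3.5P gives 6P = 1284, so P* = 214.
Plugging P* into demand: Q* = 2804 - 2.5(214) = 2269.

P* = 214, Q* = 2269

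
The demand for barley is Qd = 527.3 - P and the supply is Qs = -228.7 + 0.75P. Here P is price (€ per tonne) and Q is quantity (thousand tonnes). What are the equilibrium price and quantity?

P* = 432, Q* = 95.3

Equating demand and supply, 527.3 - P = -228.7 + 0.75P gives 1.75P = 756, so P* = 432.
Plugging P* into demand: Q* = 527.3 - 432 = 95.3.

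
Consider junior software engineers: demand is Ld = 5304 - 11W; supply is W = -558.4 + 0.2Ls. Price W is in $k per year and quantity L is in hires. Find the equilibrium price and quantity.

Inverting to quantity form: Ls = 2792 + 5W.
The market clears where 5304 - 11W = 2792 + 5W. Rearranging, 16W = 2512, hence W* = 157.
Plugging W* into demand: L* = 5304 - 11(157) = 3577.

W* = 157, L* = 3577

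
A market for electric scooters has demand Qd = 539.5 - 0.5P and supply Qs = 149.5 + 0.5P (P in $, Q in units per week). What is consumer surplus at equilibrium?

At equilibrium Qd = Qs, so 539.5 - 0.5P = 149.5 + 0.5P; collecting terms, 390 = P and P* = 390.
From the demand curve, Q* = 539.5 - 0.5(390) = 344.5.
Demand choke price (Qd = 0): P = 539.5/0.5 = 1079. Consumer surplus = ½ × (1079 - 390) × 344.5 = 118680.25.

Consumer surplus = 118680.25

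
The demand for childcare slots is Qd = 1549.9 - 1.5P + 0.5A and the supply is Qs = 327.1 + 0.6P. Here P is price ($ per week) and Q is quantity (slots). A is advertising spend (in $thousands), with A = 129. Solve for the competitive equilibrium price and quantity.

With A = 129, demand is Qd = 1614.4 - 1.5P.
Set Qd = Qs: 1614.4 - 1.5P = 327.1 + 0.6P, so 1287.3 = 2.1P and P* = 613.
Substitute back: Q* = 1614.4 - 1.5(613) = 694.9.

P* = 613, Q* = 694.9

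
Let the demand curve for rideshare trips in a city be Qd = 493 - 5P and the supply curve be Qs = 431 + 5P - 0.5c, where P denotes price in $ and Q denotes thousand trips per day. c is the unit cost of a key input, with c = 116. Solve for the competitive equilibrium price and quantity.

With c = 116, supply is Qs = 373 + 5P.
Set Qd = Qs: 493 - 5P = 373 + 5P, so 120 = 10P and P* = 12.
Substitute back: Q* = 493 - 5(12) = 433.

P* = 12, Q* = 433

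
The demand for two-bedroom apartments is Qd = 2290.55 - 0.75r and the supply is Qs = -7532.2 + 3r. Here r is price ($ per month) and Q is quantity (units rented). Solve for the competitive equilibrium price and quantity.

r* = 2619.4, Q* = 326

At equilibrium Qd = Qs, so 2290.55 - 0.75r = -7532.2 + 3r; collecting terms, 9822.75 = 3.75r and r* = 2619.4.
From the demand curve, Q* = 2290.55 - 0.75(2619.4) = 326.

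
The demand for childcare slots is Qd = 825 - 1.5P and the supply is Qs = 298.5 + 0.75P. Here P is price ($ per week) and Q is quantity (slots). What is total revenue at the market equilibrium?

Total revenue = 110916

Equating demand and supply, 825 - 1.5P = 298.5 + 0.75P gives 2.25P = 526.5, so P* = 234.
From the demand curve, Q* = 825 - 1.5(234) = 474.
Total revenue = P* × Q* = 234 × 474 = 110916.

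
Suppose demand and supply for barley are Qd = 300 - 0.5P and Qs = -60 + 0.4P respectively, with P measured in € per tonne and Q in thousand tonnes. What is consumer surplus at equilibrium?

Consumer surplus = 10000

Equating demand and supply, 300 - 0.5P = -60 + 0.4P gives 0.9P = 360, so P* = 400.
Then Q* = 300 - 0.5(400) = 100.
Demand choke price (Qd = 0): P = 300/0.5 = 600. Consumer surplus = ½ × (600 - 400) × 100 = 10000.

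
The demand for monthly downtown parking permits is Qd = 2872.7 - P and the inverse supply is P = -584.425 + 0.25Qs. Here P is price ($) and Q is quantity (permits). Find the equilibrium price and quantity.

P* = 107, Q* = 2765.7

Rewriting in direct form: Qs = 2337.7 + 4P.
Equating demand and supply, 2872.7 - P = 2337.7 + 4P gives 5P = 535, so P* = 107.
Then Q* = 2872.7 - 107 = 2765.7.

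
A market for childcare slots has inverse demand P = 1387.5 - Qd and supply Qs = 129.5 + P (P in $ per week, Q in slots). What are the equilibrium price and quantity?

Inverting to quantity form: Qd = 1387.5 - P.
The market clears where 1387.5 - P = 129.5 + P. Rearranging, 2P = 1258, hence P* = 629.
From the demand curve, Q* = 1387.5 - 629 = 758.5.

P* = 629, Q* = 758.5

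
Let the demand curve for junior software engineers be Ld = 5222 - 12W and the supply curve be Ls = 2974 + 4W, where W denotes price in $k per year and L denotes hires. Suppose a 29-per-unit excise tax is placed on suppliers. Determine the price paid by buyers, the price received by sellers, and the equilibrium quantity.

W_b = 147.75, W_s = 118.75, L = 3449

Suppliers keep W_s = W_b - 29 per unit, so supply in terms of the buyer price is Ls = 2858 + 4W_b.
Market clearing requires 5222 - 12W_b = 2858 + 4W_b; hence 2364 = 16W_b and W_b = 147.75.
Then W_s = 147.75 - 29 = 118.75 and L = 5222 - 12(147.75) = 3449.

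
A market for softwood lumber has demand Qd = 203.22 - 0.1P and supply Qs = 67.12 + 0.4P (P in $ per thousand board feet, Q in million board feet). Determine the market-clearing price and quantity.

The market clears where 203.22 - 0.1P = 67.12 + 0.4P. Rearranging, 0.5P = 136.1, hence P* = 272.2.
Then Q* = 203.22 - 0.1(272.2) = 176.

P* = 272.2, Q* = 176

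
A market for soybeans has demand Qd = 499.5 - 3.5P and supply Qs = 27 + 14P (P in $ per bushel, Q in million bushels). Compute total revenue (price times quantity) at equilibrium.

The market clears where 499.5 - 3.5P = 27 + 14P. Rearranging, 17.5P = 472.5, hence P* = 27.
From the demand curve, Q* = 499.5 - 3.5(27) = 405.
Total revenue = P* × Q* = 27 × 405 = 10935.

Total revenue = 10935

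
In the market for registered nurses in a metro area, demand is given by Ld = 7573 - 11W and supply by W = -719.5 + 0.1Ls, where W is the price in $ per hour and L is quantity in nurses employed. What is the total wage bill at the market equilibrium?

The total wage bill = 132750

Solving each curve for L: Ls = 7195 + 10W.
Equating demand and supply, 7573 - 11W = 7195 + 10W gives 21W = 378, so W* = 18.
Plugging W* into demand: L* = 7573 - 11(18) = 7375.
The total wage bill = W* × L* = 18 × 7375 = 132750.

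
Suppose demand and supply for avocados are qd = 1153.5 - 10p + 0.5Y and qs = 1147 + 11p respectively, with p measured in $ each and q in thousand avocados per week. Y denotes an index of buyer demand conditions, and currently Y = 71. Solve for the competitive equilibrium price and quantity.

p* = 2, q* = 1169

With Y = 71, demand is qd = 1189 - 10p.
Equating demand and supply, 1189 - 10p = 1147 + 11p gives 21p = 42, so p* = 2.
Substitute back: q* = 1189 - 10(2) = 1169.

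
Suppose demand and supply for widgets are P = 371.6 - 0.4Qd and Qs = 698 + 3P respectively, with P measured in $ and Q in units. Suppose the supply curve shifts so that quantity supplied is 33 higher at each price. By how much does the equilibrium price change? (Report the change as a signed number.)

Inverting to quantity form: Qd = 929 - 2.5P.
Set Qd = Qs: 929 - 2.5P = 698 + 3P, so 231 = 5.5P and P* = 42.
Plugging P* into demand: Q* = 929 - 2.5(42) = 824.
After the shift, supply is Qs = 731 + 3P.
The new intersection has 198 = 5.5P, i.e. P = 36, Q = 839.
ΔP = 36 - 42 = -6.

ΔP = -6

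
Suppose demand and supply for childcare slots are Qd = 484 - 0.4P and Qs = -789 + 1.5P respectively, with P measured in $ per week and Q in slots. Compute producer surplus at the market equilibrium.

Producer surplus = 15552

Set Qd = Qs: 484 - 0.4P = -789 + 1.5P, so 1273 = 1.9P and P* = 670.
Substitute back: Q* = 484 - 0.4(670) = 216.
Supply choke price (Qs = 0): P = 526. Producer surplus = ½ × (670 - 526) × 216 = 15552.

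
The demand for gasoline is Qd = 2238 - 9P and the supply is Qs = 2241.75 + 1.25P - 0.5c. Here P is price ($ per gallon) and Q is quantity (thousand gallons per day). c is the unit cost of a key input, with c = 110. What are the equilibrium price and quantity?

With c = 110, supply is Qs = 2186.75 + 1.25P.
The market clears where 2238 - 9P = 2186.75 + 1.25P. Rearranging, 10.25P = 51.25, hence P* = 5.
From the demand curve, Q* = 2238 - 9(5) = 2193.

P* = 5, Q* = 2193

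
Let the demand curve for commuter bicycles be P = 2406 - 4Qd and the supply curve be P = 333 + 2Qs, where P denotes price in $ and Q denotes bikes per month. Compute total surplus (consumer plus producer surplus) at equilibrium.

Total surplus = 358110.75

Inverting to quantity form: Qd = 601.5 - 0.25P and Qs = -166.5 + 0.5P.
The market clears where 601.5 - 0.25P = -166.5 + 0.5P. Rearranging, 0.75P = 768, hence P* = 1024.
Substitute back: Q* = 601.5 - 0.25(1024) = 345.5.
Demand choke price = 2406; supply choke price = 333. CS = ½(2406 - 1024)(345.5) = 238740.5; PS = ½(1024 - 333)(345.5) = 119370.25. Total surplus = 358110.75.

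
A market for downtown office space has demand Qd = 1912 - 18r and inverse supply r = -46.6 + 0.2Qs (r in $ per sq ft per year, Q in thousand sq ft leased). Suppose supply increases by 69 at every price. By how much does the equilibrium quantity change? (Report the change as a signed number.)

In direct form, Qs = 233 + 5r.
Equating demand and supply, 1912 - 18r = 233 + 5r gives 23r = 1679, so r* = 73.
Plugging r* into demand: Q* = 1912 - 18(73) = 598.
After the shift, supply is Qs = 302 + 5r.
Re-solving, 23r = 1610 gives r = 70 and Q = 652.
ΔQ = 652 - 598 = 54.

ΔQ = 54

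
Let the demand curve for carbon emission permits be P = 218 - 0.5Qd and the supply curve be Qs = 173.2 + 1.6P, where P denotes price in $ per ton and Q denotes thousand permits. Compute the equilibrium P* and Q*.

Rewriting in direct form: Qd = 436 - 2P.
Equating demand and supply, 436 - 2P = 173.2 + 1.6P gives 3.6P = 262.8, so P* = 73.
Plugging P* into demand: Q* = 436 - 2(73) = 290.

P* = 73, Q* = 290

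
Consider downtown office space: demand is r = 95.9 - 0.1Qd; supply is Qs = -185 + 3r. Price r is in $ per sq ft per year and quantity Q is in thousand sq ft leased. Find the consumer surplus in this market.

In direct form, Qd = 959 - 10r.
At equilibrium Qd = Qs, so 959 - 10r = -185 + 3r; collecting terms, 1144 = 13r and r* = 88.
Substitute back: Q* = 959 - 10(88) = 79.
Demand choke price (Qd = 0): r = 959/10 = 95.9. Consumer surplus = ½ × (95.9 - 88) × 79 = 312.05.

Consumer surplus = 312.05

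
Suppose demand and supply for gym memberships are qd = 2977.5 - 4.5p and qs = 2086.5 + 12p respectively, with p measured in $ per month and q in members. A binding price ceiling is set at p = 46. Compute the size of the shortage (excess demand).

At p = 46: qd = 2770.5 and qs = 2638.5.
Shortage = qd - qs = 2770.5 - 2638.5 = 132.

Shortage = 132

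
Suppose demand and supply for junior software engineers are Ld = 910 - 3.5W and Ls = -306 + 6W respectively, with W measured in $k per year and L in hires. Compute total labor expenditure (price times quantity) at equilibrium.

The market clears where 910 - 3.5W = -306 + 6W. Rearranging, 9.5W = 1216, hence W* = 128.
From the demand curve, L* = 910 - 3.5(128) = 462.
Total labor expenditure = W* × L* = 128 × 462 = 59136.

Total labor expenditure = 59136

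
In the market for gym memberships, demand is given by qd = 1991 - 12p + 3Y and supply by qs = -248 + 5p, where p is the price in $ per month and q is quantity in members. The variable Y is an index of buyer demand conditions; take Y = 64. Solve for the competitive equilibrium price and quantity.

With Y = 64, demand is qd = 2183 - 12p.
Set qd = qs: 2183 - 12p = -248 + 5p, so 2431 = 17p and p* = 143.
From the demand curve, q* = 2183 - 12(143) = 467.

p* = 143, q* = 467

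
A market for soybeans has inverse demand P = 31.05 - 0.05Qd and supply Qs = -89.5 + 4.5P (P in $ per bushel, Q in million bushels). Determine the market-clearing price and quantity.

P* = 29, Q* = 41

Solving each curve for Q: Qd = 621 - 20P.
Set Qd = Qs: 621 - 20P = -89.5 + 4.5P, so 710.5 = 24.5P and P* = 29.
Then Q* = 621 - 20(29) = 41.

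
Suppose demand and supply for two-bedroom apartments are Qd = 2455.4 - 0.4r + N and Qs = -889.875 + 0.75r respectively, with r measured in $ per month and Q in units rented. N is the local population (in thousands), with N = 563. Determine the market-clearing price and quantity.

With N = 563, demand is Qd = 3018.4 - 0.4r.
Set Qd = Qs: 3018.4 - 0.4r = -889.875 + 0.75r, so 3908.275 = 1.15r and r* = 3398.5.
From the demand curve, Q* = 3018.4 - 0.4(3398.5) = 1659.

r* = 3398.5, Q* = 1659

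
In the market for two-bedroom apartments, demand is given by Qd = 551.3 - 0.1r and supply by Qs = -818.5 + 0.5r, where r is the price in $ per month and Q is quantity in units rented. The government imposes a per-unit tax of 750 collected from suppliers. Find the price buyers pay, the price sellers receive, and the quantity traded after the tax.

r_b = 2908, r_s = 2158, Q = 260.5

The tax drives a wedge r_b - r_s = 750. Substituting r_s = r_b - 750 into supply: Qs = -1193.5 + 0.5r_b.
Market clearing requires 551.3 - 0.1r_b = -1193.5 + 0.5r_b; hence 1744.8 = 0.6r_b and r_b = 2908.
So r_s = 2158 and the quantity traded is Q = 551.3 - 0.1(2908) = 260.5.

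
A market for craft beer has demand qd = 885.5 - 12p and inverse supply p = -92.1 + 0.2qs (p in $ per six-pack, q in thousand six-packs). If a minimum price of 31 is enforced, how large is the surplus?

Rewriting in direct form: qs = 460.5 + 5p.
At p = 31: qd = 513.5 and qs = 615.5.
Surplus = qs - qd = 615.5 - 513.5 = 102.

Surplus = 102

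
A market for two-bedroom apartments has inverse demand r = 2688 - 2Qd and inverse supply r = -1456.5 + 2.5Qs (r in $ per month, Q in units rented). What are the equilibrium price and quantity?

In direct form, Qd = 1344 - 0.5r and Qs = 582.6 + 0.4r.
Equating demand and supply, 1344 - 0.5r = 582.6 + 0.4r gives 0.9r = 761.4, so r* = 846.
From the demand curve, Q* = 1344 - 0.5(846) = 921.

r* = 846, Q* = 921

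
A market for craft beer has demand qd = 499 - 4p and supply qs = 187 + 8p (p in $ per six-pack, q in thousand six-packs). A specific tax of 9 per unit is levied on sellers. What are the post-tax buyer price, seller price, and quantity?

p_b = 32, p_s = 23, q = 371

With a tax of 9 on sellers, they supply based on the net price p_s = p_b - 9, so qs = 115 + 8p_b.
Equate demand and the shifted supply: 499 - 4p_b = 115 + 8p_b, giving 12p_b = 384, so p_b = 32.
So p_s = 23 and the quantity traded is q = 499 - 4(32) = 371.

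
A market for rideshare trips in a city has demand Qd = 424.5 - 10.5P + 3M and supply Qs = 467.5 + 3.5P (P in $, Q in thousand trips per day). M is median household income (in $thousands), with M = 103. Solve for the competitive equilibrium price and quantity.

P* = 19, Q* = 534

With M = 103, demand is Qd = 733.5 - 10.5P.
Set Qd = Qs: 733.5 - 10.5P = 467.5 + 3.5P, so 266 = 14P and P* = 19.
From the demand curve, Q* = 733.5 - 10.5(19) = 534.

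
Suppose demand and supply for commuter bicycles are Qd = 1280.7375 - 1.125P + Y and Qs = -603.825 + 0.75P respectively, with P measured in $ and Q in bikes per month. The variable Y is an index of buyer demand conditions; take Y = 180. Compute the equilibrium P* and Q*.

With Y = 180, demand is Qd = 1460.7375 - 1.125P.
Set Qd = Qs: 1460.7375 - 1.125P = -603.825 + 0.75P, so 2064.5625 = 1.875P and P* = 1101.1.
Then Q* = 1460.7375 - 1.125(1101.1) = 222.

P* = 1101.1, Q* = 222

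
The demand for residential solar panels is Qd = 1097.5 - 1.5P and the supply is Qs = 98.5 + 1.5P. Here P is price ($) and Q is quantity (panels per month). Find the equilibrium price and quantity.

The market clears where 1097.5 - 1.5P = 98.5 + 1.5P. Rearranging, 3P = 999, hence P* = 333.
From the demand curve, Q* = 1097.5 - 1.5(333) = 598.

P* = 333, Q* = 598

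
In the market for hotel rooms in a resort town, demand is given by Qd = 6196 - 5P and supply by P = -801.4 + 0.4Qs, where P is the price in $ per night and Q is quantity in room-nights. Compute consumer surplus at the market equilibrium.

Consumer surplus = 1156680.1

Rewriting in direct form: Qs = 2003.5 + 2.5P.
Equating demand and supply, 6196 - 5P = 2003.5 + 2.5P gives 7.5P = 4192.5, so P* = 559.
Then Q* = 6196 - 5(559) = 3401.
Demand choke price (Qd = 0): P = 6196/5 = 1239.2. Consumer surplus = ½ × (1239.2 - 559) × 3401 = 1156680.1.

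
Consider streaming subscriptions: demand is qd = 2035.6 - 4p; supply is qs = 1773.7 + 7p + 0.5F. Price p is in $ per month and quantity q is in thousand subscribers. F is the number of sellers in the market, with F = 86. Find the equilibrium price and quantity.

p* = 19.9, q* = 1956

With F = 86, supply is qs = 1816.7 + 7p.
At equilibrium qd = qs, so 2035.6 - 4p = 1816.7 + 7p; collecting terms, 218.9 = 11p and p* = 19.9.
Plugging p* into demand: q* = 2035.6 - 4(19.9) = 1956.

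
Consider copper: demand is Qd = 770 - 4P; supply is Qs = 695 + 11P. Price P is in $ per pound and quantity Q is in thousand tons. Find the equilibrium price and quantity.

Equating demand and supply, 770 - 4P = 695 + 11P gives 15P = 75, so P* = 5.
Plugging P* into demand: Q* = 770 - 4(5) = 750.

P* = 5, Q* = 750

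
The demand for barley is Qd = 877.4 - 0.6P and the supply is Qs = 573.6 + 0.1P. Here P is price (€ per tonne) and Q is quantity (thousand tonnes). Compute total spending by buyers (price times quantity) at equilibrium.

Total spending by buyers = 267778

Equating demand and supply, 877.4 - 0.6P = 573.6 + 0.1P gives 0.7P = 303.8, so P* = 434.
From the demand curve, Q* = 877.4 - 0.6(434) = 617.
Total spending by buyers = P* × Q* = 434 × 617 = 267778.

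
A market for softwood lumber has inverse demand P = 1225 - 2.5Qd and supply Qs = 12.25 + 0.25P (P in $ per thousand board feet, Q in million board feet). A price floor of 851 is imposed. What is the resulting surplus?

Surplus = 75.4

Inverting to quantity form: Qd = 490 - 0.4P.
Evaluating both curves at the floor price 851 gives Qd = 149.6, Qs = 225.
Surplus = Qs - Qd = 225 - 149.6 = 75.4.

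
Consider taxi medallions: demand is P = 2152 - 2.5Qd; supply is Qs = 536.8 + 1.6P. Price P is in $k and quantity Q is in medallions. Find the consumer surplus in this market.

Solving each curve for Q: Qd = 860.8 - 0.4P.
Set Qd = Qs: 860.8 - 0.4P = 536.8 + 1.6P, so 324 = 2P and P* = 162.
Then Q* = 860.8 - 0.4(162) = 796.
Demand choke price (Qd = 0): P = 860.8/0.4 = 2152. Consumer surplus = ½ × (2152 - 162) × 796 = 792020.

Consumer surplus = 792020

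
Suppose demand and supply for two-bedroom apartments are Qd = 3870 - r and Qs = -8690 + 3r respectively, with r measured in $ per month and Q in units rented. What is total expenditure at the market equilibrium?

At equilibrium Qd = Qs, so 3870 - r = -8690 + 3r; collecting terms, 12560 = 4r and r* = 3140.
From the demand curve, Q* = 3870 - 3140 = 730.
Total expenditure = r* × Q* = 3140 × 730 = 2292200.

Total expenditure = 2292200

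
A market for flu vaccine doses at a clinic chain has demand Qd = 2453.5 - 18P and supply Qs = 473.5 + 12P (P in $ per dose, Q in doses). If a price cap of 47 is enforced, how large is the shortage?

Evaluating both curves at the ceiling price 47 gives Qd = 1607.5, Qs = 1037.5.
Shortage = Qd - Qs = 1607.5 - 1037.5 = 570.

Shortage = 570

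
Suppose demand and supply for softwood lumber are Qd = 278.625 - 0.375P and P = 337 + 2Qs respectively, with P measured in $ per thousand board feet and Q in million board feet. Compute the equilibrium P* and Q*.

P* = 511, Q* = 87

Solving each curve for Q: Qs = -168.5 + 0.5P.
The market clears where 278.625 - 0.375P = -168.5 + 0.5P. Rearranging, 0.875P = 447.125, hence P* = 511.
Plugging P* into demand: Q* = 278.625 - 0.375(511) = 87.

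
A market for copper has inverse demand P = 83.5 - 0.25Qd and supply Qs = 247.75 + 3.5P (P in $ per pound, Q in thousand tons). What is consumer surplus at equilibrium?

Solving each curve for Q: Qd = 334 - 4P.
At equilibrium Qd = Qs, so 334 - 4P = 247.75 + 3.5P; collecting terms, 86.25 = 7.5P and P* = 11.5.
From the demand curve, Q* = 334 - 4(11.5) = 288.
Demand choke price (Qd = 0): P = 334/4 = 83.5. Consumer surplus = ½ × (83.5 - 11.5) × 288 = 10368.

Consumer surplus = 10368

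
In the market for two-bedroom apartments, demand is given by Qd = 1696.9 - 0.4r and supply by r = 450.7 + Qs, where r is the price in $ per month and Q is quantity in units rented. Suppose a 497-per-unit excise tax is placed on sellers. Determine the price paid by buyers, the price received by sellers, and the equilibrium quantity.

Inverting to quantity form: Qs = -450.7 + r.
Sellers keep r_s = r_b - 497 per unit, so supply in terms of the buyer price is Qs = -947.7 + r_b.
Equate demand and the shifted supply: 1696.9 - 0.4r_b = -947.7 + r_b, giving 1.4r_b = 2644.6, so r_b = 1889.
Then r_s = 1889 - 497 = 1392 and Q = 1696.9 - 0.4(1889) = 941.3.

r_b = 1889, r_s = 1392, Q = 941.3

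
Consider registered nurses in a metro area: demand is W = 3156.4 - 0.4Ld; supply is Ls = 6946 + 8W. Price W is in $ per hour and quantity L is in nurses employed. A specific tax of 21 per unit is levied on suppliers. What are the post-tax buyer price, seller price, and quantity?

Inverting to quantity form: Ld = 7891 - 2.5W.
With a tax of 21 on suppliers, they supply based on the net price W_s = W_b - 21, so Ls = 6778 + 8W_b.
Equate demand and the shifted supply: 7891 - 2.5W_b = 6778 + 8W_b, giving 10.5W_b = 1113, so W_b = 106.
So W_s = 85 and the quantity traded is L = 7891 - 2.5(106) = 7626.

W_b = 106, W_s = 85, L = 7626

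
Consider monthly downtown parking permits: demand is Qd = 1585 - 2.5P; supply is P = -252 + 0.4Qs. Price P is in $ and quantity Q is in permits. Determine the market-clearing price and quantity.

In direct form, Qs = 630 + 2.5P.
The market clears where 1585 - 2.5P = 630 + 2.5P. Rearranging, 5P = 955, hence P* = 191.
Substitute back: Q* = 1585 - 2.5(191) = 1107.5.

P* = 191, Q* = 1107.5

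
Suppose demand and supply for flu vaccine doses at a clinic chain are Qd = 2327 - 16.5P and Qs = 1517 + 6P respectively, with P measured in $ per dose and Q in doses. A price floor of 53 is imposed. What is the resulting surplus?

Evaluating both curves at the floor price 53 gives Qd = 1452.5, Qs = 1835.
Surplus = Qs - Qd = 1835 - 1452.5 = 382.5.

Surplus = 382.5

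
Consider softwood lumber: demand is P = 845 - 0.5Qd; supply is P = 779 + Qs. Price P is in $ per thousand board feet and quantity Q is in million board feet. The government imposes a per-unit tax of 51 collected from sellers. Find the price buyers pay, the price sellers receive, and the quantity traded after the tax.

Solving each curve for Q: Qd = 1690 - 2P and Qs = -779 + P.
Sellers keep P_s = P_b - 51 per unit, so supply in terms of the buyer price is Qs = -830 + P_b.
Set Qd = Qs: 1690 - 2P_b = -830 + P_b, so 2520 = 3P_b and P_b = 840.
So P_s = 789 and the quantity traded is Q = 1690 - 2(840) = 10.

P_b = 840, P_s = 789, Q = 10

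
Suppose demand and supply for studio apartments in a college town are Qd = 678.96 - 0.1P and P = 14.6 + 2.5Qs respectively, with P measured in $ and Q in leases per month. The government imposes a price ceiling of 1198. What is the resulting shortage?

Shortage = 85.8

Rewriting in direct form: Qs = -5.84 + 0.4P.
At P = 1198: Qd = 559.16 and Qs = 473.36.
Shortage = Qd - Qs = 559.16 - 473.36 = 85.8.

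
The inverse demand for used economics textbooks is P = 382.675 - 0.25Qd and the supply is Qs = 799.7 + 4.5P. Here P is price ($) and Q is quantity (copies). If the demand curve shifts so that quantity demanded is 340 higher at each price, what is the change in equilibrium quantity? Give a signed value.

Solving each curve for Q: Qd = 1530.7 - 4P.
Equating demand and supply, 1530.7 - 4P = 799.7 + 4.5P gives 8.5P = 731, so P* = 86.
Substitute back: Q* = 1530.7 - 4(86) = 1186.7.
After the shift, demand is Qd = 1870.7 - 4P.
New equilibrium: 1071 = 8.5P, so P = 126 and Q = 1366.7.
ΔQ = 1366.7 - 1186.7 = 180.

ΔQ = 180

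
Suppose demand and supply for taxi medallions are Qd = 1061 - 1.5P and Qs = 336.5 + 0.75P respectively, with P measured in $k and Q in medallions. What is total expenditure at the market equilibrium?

Equating demand and supply, 1061 - 1.5P = 336.5 + 0.75P gives 2.25P = 724.5, so P* = 322.
Then Q* = 1061 - 1.5(322) = 578.
Total expenditure = P* × Q* = 322 × 578 = 186116.

Total expenditure = 186116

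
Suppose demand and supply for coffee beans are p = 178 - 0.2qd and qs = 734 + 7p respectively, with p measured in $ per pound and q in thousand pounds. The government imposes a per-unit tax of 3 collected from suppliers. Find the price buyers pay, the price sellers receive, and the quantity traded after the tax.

p_b = 14.75, p_s = 11.75, q = 816.25

Rewriting in direct form: qd = 890 - 5p.
Suppliers keep p_s = p_b - 3 per unit, so supply in terms of the buyer price is qs = 713 + 7p_b.
Equate demand and the shifted supply: 890 - 5p_b = 713 + 7p_b, giving 12p_b = 177, so p_b = 14.75.
So p_s = 11.75 and the quantity traded is q = 890 - 5(14.75) = 816.25.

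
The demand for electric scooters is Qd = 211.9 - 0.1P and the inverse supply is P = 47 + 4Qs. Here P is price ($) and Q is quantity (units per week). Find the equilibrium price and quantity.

Rewriting in direct form: Qs = -11.75 + 0.25P.
Equating demand and supply, 211.9 - 0.1P = -11.75 + 0.25P gives 0.35P = 223.65, so P* = 639.
Then Q* = 211.9 - 0.1(639) = 148.

P* = 639, Q* = 148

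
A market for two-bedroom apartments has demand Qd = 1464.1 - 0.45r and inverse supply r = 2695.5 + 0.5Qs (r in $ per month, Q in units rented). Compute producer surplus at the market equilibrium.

In direct form, Qs = -5391 + 2r.
Set Qd = Qs: 1464.1 - 0.45r = -5391 + 2r, so 6855.1 = 2.45r and r* = 2798.
Then Q* = 1464.1 - 0.45(2798) = 205.
Supply choke price (Qs = 0): r = 2695.5. Producer surplus = ½ × (2798 - 2695.5) × 205 = 10506.25.

Producer surplus = 10506.25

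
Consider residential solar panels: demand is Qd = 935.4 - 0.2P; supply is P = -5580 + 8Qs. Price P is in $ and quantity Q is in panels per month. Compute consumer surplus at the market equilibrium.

Consumer surplus = 1556302.5

Inverting to quantity form: Qs = 697.5 + 0.125P.
At equilibrium Qd = Qs, so 935.4 - 0.2P = 697.5 + 0.125P; collecting terms, 237.9 = 0.325P and P* = 732.
Plugging P* into demand: Q* = 935.4 - 0.2(732) = 789.
Demand choke price (Qd = 0): P = 935.4/0.2 = 4677. Consumer surplus = ½ × (4677 - 732) × 789 = 1556302.5.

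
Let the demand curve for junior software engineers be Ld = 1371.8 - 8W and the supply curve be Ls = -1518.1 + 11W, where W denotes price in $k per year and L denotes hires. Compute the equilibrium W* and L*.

At equilibrium Ld = Ls, so 1371.8 - 8W = -1518.1 + 11W; collecting terms, 2889.9 = 19W and W* = 152.1.
Substitute back: L* = 1371.8 - 8(152.1) = 155.

W* = 152.1, L* = 155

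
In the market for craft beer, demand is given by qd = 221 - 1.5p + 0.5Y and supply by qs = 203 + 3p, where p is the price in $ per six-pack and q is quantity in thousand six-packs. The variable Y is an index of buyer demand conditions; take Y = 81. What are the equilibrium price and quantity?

With Y = 81, demand is qd = 261.5 - 1.5p.
The market clears where 261.5 - 1.5p = 203 + 3p. Rearranging, 4.5p = 58.5, hence p* = 13.
Plugging p* into demand: q* = 261.5 - 1.5(13) = 242.

p* = 13, q* = 242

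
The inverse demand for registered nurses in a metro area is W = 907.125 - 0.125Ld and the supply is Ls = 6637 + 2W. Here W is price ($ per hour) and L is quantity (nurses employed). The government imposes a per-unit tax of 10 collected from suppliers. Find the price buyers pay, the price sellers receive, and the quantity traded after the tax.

W_b = 64, W_s = 54, L = 6745

Inverting to quantity form: Ld = 7257 - 8W.
Suppliers keep W_s = W_b - 10 per unit, so supply in terms of the buyer price is Ls = 6617 + 2W_b.
Equate demand and the shifted supply: 7257 - 8W_b = 6617 + 2W_b, giving 10W_b = 640, so W_b = 64.
So W_s = 54 and the quantity traded is L = 7257 - 8(64) = 6745.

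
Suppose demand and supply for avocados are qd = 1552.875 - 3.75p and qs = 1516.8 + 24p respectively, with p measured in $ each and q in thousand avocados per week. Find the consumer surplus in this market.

Set qd = qs: 1552.875 - 3.75p = 1516.8 + 24p, so 36.075 = 27.75p and p* = 1.3.
Plugging p* into demand: q* = 1552.875 - 3.75(1.3) = 1548.
Demand choke price (qd = 0): p = 1552.875/3.75 = 414.1. Consumer surplus = ½ × (414.1 - 1.3) × 1548 = 319507.2.

Consumer surplus = 319507.2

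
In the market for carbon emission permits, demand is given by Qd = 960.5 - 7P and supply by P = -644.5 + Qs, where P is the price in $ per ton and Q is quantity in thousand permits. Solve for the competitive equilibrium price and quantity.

Rewriting in direct form: Qs = 644.5 + P.
Set Qd = Qs: 960.5 - 7P = 644.5 + P, so 316 = 8P and P* = 39.5.
Plugging P* into demand: Q* = 960.5 - 7(39.5) = 684.

P* = 39.5, Q* = 684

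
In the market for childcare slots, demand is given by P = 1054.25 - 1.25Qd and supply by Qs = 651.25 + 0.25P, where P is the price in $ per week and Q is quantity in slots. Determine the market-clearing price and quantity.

P* = 183, Q* = 697

Inverting to quantity form: Qd = 843.4 - 0.8P.
At equilibrium Qd = Qs, so 843.4 - 0.8P = 651.25 + 0.25P; collecting terms, 192.15 = 1.05P and P* = 183.
Then Q* = 843.4 - 0.8(183) = 697.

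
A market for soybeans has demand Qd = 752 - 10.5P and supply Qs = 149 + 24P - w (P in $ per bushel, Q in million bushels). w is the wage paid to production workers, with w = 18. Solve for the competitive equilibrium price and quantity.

With w = 18, supply is Qs = 131 + 24P.
Set Qd = Qs: 752 - 10.5P = 131 + 24P, so 621 = 34.5P and P* = 18.
Substitute back: Q* = 752 - 10.5(18) = 563.

P* = 18, Q* = 563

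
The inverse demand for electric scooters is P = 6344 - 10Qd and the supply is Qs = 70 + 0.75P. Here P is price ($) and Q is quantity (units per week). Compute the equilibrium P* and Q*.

P* = 664, Q* = 568

In direct form, Qd = 634.4 - 0.1P.
Set Qd = Qs: 634.4 - 0.1P = 70 + 0.75P, so 564.4 = 0.85P and P* = 664.
From the demand curve, Q* = 634.4 - 0.1(664) = 568.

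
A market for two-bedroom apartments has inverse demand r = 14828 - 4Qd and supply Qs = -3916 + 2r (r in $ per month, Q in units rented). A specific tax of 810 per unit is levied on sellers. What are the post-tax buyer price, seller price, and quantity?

Solving each curve for Q: Qd = 3707 - 0.25r.
With a tax of 810 on sellers, they supply based on the net price r_s = r_b - 810, so Qs = -5536 + 2r_b.
Equate demand and the shifted supply: 3707 - 0.25r_b = -5536 + 2r_b, giving 2.25r_b = 9243, so r_b = 4108.
So r_s = 3298 and the quantity traded is Q = 3707 - 0.25(4108) = 2680.

r_b = 4108, r_s = 3298, Q = 2680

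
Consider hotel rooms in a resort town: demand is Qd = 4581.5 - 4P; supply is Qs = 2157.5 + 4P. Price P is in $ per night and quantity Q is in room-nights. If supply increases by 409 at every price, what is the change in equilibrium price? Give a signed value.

ΔP = -51.125

At equilibrium Qd = Qs, so 4581.5 - 4P = 2157.5 + 4P; collecting terms, 2424 = 8P and P* = 303.
Substitute back: Q* = 4581.5 - 4(303) = 3369.5.
After the shift, supply is Qs = 2566.5 + 4P.
The new intersection has 2015 = 8P, i.e. P = 251.875, Q = 3574.
ΔP = 251.875 - 303 = -51.125.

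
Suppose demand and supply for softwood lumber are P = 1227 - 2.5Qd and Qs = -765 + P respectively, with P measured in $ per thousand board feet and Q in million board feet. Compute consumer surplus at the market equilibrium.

Consumer surplus = 21780

In direct form, Qd = 490.8 - 0.4P.
Equating demand and supply, 490.8 - 0.4P = -765 + P gives 1.4P = 1255.8, so P* = 897.
Then Q* = 490.8 - 0.4(897) = 132.
Demand choke price (Qd = 0): P = 490.8/0.4 = 1227. Consumer surplus = ½ × (1227 - 897) × 132 = 21780.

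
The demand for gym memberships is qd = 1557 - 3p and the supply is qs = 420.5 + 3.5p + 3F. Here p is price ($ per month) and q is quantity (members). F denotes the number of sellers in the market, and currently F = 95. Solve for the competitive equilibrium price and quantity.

p* = 131, q* = 1164

With F = 95, supply is qs = 705.5 + 3.5p.
The market clears where 1557 - 3p = 705.5 + 3.5p. Rearranging, 6.5p = 851.5, hence p* = 131.
Then q* = 1557 - 3(131) = 1164.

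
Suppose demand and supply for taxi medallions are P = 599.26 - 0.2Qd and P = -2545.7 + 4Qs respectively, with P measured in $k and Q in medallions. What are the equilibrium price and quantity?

Inverting to quantity form: Qd = 2996.3 - 5P and Qs = 636.425 + 0.25P.
Set Qd = Qs: 2996.3 - 5P = 636.425 + 0.25P, so 2359.875 = 5.25P and P* = 449.5.
Then Q* = 2996.3 - 5(449.5) = 748.8.

P* = 449.5, Q* = 748.8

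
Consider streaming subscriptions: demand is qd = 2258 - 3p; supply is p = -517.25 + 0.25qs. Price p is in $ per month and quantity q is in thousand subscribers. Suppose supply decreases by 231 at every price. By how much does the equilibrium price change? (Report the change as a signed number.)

Δp = 33

Solving each curve for q: qs = 2069 + 4p.
Equating demand and supply, 2258 - 3p = 2069 + 4p gives 7p = 189, so p* = 27.
Plugging p* into demand: q* = 2258 - 3(27) = 2177.
After the shift, supply is qs = 1838 + 4p.
New equilibrium: 420 = 7p, so p = 60 and q = 2078.
Δp = 60 - 27 = 33.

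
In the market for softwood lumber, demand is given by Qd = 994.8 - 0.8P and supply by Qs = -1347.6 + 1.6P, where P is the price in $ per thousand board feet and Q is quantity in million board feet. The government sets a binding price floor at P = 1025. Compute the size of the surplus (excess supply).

With P fixed at 1025, quantity demanded is 174.8 and quantity supplied is 292.4.
Surplus = Qs - Qd = 292.4 - 174.8 = 117.6.

Surplus = 117.6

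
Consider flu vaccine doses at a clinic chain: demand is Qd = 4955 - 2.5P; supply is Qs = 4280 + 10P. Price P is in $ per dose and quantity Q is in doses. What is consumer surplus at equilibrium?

Consumer surplus = 4646480

The market clears where 4955 - 2.5P = 4280 + 10P. Rearranging, 12.5P = 675, hence P* = 54.
From the demand curve, Q* = 4955 - 2.5(54) = 4820.
Demand choke price (Qd = 0): P = 4955/2.5 = 1982. Consumer surplus = ½ × (1982 - 54) × 4820 = 4646480.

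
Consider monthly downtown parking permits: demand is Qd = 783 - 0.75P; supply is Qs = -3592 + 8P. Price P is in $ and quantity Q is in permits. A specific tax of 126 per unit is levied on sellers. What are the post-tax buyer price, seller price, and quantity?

Sellers keep P_s = P_b - 126 per unit, so supply in terms of the buyer price is Qs = -4600 + 8P_b.
Equate demand and the shifted supply: 783 - 0.75P_b = -4600 + 8P_b, giving 8.75P_b = 5383, so P_b = 615.2.
Then P_s = 615.2 - 126 = 489.2 and Q = 783 - 0.75(615.2) = 321.6.

P_b = 615.2, P_s = 489.2, Q = 321.6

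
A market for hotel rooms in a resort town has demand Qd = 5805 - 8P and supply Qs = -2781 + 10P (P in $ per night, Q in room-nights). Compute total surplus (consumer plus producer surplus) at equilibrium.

Total surplus = 445063.6125

Equating demand and supply, 5805 - 8P = -2781 + 10P gives 18P = 8586, so P* = 477.
From the demand curve, Q* = 5805 - 8(477) = 1989.
Demand choke price = 725.625; supply choke price = 278.1. CS = ½(725.625 - 477)(1989) = 247257.5625; PS = ½(477 - 278.1)(1989) = 197806.05. Total surplus = 445063.6125.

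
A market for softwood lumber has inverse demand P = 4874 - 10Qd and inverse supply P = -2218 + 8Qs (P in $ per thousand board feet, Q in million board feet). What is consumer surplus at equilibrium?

Consumer surplus = 776180

Rewriting in direct form: Qd = 487.4 - 0.1P and Qs = 277.25 + 0.125P.
Set Qd = Qs: 487.4 - 0.1P = 277.25 + 0.125P, so 210.15 = 0.225P and P* = 934.
From the demand curve, Q* = 487.4 - 0.1(934) = 394.
Demand choke price (Qd = 0): P = 487.4/0.1 = 4874. Consumer surplus = ½ × (4874 - 934) × 394 = 776180.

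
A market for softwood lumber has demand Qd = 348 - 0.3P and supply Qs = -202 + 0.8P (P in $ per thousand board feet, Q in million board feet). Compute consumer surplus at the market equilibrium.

Consumer surplus = 65340

Set Qd = Qs: 348 - 0.3P = -202 + 0.8P, so 550 = 1.1P and P* = 500.
Plugging P* into demand: Q* = 348 - 0.3(500) = 198.
Demand choke price (Qd = 0): P = 348/0.3 = 1160. Consumer surplus = ½ × (1160 - 500) × 198 = 65340.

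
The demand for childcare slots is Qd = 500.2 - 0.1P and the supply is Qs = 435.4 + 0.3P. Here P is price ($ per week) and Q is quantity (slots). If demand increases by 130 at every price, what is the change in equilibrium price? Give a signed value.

Set Qd = Qs: 500.2 - 0.1P = 435.4 + 0.3P, so 64.8 = 0.4P and P* = 162.
Then Q* = 500.2 - 0.1(162) = 484.
After the shift, demand is Qd = 630.2 - 0.1P.
New equilibrium: 194.8 = 0.4P, so P = 487 and Q = 581.5.
ΔP = 487 - 162 = 325.

ΔP = 325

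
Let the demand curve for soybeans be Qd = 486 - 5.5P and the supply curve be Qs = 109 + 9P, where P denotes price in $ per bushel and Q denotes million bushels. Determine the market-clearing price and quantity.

The market clears where 486 - 5.5P = 109 + 9P. Rearranging, 14.5P = 377, hence P* = 26.
Substitute back: Q* = 486 - 5.5(26) = 343.

P* = 26, Q* = 343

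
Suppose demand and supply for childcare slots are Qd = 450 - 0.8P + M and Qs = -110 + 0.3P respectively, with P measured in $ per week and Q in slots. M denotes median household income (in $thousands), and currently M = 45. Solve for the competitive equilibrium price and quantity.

With M = 45, demand is Qd = 495 - 0.8P.
At equilibrium Qd = Qs, so 495 - 0.8P = -110 + 0.3P; collecting terms, 605 = 1.1P and P* = 550.
From the demand curve, Q* = 495 - 0.8(550) = 55.

P* = 550, Q* = 55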